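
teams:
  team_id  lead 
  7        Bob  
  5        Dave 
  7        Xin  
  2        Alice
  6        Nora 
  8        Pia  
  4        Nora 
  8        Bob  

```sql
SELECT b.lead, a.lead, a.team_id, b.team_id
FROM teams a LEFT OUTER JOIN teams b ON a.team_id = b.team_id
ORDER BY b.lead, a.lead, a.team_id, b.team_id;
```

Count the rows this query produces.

LEFT JOIN keeps every row from `teams a`; unmatched rows get NULL for `teams b`'s columns.
Matching on a.team_id = b.team_id.
- a[0] team_id=7 → 2 match(es) in b → 2 row(s).
- a[1] team_id=5 → 1 match(es) in b → 1 row(s).
- a[2] team_id=7 → 2 match(es) in b → 2 row(s).
- a[3] team_id=2 → 1 match(es) in b → 1 row(s).
- a[4] team_id=6 → 1 match(es) in b → 1 row(s).
- a[5] team_id=8 → 2 match(es) in b → 2 row(s).
- a[6] team_id=4 → 1 match(es) in b → 1 row(s).
- a[7] team_id=8 → 2 match(es) in b → 2 row(s).
Total: 12 rows.

12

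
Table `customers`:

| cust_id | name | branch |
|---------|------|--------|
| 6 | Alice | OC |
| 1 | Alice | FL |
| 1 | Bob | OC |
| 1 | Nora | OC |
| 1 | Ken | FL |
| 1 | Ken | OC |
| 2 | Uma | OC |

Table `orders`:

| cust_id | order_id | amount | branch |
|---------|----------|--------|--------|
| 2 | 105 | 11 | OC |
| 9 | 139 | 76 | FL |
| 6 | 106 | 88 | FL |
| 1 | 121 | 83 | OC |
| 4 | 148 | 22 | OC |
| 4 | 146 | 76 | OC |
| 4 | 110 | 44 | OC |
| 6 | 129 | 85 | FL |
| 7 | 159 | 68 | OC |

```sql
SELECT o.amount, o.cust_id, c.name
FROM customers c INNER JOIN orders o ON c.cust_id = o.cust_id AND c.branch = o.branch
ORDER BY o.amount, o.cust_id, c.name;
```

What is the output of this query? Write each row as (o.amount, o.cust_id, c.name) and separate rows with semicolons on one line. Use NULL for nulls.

(11, 2, Uma); (83, 1, Bob); (83, 1, Ken); (83, 1, Nora)

INNER JOIN keeps only pairs where the ON condition holds.
Matching on c.cust_id = o.cust_id AND c.branch = o.branch.
- c[0] cust_id=6, branch=OC → no match; dropped.
- c[1] cust_id=1, branch=FL → no match; dropped.
- c[2] cust_id=1, branch=OC → 1 match(es) in o → 1 row(s).
- c[3] cust_id=1, branch=OC → 1 match(es) in o → 1 row(s).
- c[4] cust_id=1, branch=FL → no match; dropped.
- c[5] cust_id=1, branch=OC → 1 match(es) in o → 1 row(s).
- c[6] cust_id=2, branch=OC → 1 match(es) in o → 1 row(s).
After projecting and ordering:
o.amount | o.cust_id | c.name
11 | 2 | Uma
83 | 1 | Bob
83 | 1 | Ken
83 | 1 | Nora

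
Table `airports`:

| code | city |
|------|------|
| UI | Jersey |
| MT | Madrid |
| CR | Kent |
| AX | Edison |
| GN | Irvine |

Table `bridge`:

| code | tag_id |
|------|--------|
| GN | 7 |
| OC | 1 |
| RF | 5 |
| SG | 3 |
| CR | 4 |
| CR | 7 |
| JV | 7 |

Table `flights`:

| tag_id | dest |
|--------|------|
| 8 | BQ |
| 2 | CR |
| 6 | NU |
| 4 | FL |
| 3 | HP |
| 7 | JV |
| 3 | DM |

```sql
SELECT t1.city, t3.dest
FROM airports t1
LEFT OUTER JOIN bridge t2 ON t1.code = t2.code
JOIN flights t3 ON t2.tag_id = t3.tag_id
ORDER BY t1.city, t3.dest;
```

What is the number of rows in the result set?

Joins associate left-to-right: airports LEFT JOIN bridge on code gives 6 intermediate row(s).
Then INNER JOIN `flights t3` on tag_id: keep only rows whose t2.tag_id appears in t3.
Result: 3 row(s).

3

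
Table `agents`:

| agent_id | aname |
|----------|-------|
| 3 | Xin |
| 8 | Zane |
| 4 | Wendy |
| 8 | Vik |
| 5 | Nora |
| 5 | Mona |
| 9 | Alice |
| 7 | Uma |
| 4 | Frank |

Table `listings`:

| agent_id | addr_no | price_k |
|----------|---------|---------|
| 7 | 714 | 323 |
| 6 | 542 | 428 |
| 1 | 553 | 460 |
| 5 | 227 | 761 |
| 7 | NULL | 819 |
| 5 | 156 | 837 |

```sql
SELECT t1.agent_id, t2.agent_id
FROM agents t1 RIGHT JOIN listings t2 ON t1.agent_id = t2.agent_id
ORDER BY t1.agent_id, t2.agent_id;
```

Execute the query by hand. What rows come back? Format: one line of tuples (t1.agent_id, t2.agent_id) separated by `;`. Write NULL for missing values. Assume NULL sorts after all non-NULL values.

(5, 5); (5, 5); (5, 5); (5, 5); (7, 7); (7, 7); (NULL, 1); (NULL, 6)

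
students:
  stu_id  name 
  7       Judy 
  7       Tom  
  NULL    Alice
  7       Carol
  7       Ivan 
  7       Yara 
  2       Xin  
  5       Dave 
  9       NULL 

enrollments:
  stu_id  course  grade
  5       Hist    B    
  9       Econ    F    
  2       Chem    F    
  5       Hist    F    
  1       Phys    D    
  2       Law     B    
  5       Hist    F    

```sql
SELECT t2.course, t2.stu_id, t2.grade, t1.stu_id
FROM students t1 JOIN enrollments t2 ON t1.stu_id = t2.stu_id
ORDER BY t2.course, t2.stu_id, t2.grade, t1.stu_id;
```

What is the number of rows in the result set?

6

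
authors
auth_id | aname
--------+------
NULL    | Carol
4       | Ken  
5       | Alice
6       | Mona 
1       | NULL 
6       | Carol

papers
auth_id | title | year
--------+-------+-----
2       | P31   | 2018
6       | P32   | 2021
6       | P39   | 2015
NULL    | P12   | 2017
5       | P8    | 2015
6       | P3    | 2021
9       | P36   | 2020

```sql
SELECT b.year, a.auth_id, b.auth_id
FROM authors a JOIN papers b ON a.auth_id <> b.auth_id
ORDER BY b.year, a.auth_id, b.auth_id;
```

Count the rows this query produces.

INNER JOIN keeps only pairs where the ON condition holds.
Matching on a.auth_id <> b.auth_id. A NULL in a compared column never satisfies the condition.
Matched pairs: 23.
Total: 23 rows.

23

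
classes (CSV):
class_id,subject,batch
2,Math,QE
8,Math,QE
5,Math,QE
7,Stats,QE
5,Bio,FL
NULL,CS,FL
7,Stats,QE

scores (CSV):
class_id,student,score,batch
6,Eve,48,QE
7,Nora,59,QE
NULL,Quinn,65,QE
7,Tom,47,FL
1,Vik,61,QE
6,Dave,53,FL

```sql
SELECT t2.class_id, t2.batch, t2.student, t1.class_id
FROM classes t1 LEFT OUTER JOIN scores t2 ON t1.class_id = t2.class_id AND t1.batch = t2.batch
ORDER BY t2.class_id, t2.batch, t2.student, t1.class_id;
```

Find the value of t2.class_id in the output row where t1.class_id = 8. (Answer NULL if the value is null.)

LEFT JOIN keeps every row from `classes`; unmatched rows get NULL for `scores`'s columns.
Matching on t1.class_id = t2.class_id AND t1.batch = t2.batch. A NULL in a compared column never satisfies the condition.
- class_id=2, batch=QE: no t2 row matches, row kept with t2 columns NULL.
- class_id=8, batch=QE: no t2 row matches, row kept with t2 columns NULL.
- class_id=5, batch=QE: no t2 row matches, row kept with t2 columns NULL.
- class_id=7, batch=QE: 1 matching t2 row(s), so 1 row(s) emitted.
- class_id=5, batch=FL: no t2 row matches, row kept with t2 columns NULL.
- class_id=NULL, batch=FL: no t2 row matches, row kept with t2 columns NULL.
- class_id=7, batch=QE: 1 matching t2 row(s), so 1 row(s) emitted.

NULL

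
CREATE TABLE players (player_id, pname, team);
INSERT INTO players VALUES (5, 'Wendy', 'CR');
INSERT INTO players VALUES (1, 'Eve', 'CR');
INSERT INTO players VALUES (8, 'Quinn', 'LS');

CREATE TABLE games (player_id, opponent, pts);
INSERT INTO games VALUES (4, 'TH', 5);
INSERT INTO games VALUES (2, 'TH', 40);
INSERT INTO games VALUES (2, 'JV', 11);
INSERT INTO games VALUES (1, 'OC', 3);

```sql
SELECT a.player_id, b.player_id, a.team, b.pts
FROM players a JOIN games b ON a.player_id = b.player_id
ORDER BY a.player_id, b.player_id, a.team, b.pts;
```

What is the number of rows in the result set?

INNER JOIN keeps only pairs where the ON condition holds.
Matching on a.player_id = b.player_id.
- a[0] player_id=5 → no match; dropped.
- a[1] player_id=1 → 1 match(es) in b → 1 row(s).
- a[2] player_id=8 → no match; dropped.
Total: 1 rows.

1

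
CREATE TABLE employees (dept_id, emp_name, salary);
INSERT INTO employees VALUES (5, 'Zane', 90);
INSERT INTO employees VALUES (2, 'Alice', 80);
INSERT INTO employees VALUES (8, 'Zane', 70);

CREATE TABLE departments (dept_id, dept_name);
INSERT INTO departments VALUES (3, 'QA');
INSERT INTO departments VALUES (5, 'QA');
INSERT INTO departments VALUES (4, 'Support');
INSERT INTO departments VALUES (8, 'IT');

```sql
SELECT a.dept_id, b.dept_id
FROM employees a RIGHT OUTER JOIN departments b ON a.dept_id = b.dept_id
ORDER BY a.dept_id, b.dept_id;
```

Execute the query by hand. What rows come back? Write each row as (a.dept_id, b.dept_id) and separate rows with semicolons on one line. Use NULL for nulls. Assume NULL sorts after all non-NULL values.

(5, 5); (8, 8); (NULL, 3); (NULL, 4)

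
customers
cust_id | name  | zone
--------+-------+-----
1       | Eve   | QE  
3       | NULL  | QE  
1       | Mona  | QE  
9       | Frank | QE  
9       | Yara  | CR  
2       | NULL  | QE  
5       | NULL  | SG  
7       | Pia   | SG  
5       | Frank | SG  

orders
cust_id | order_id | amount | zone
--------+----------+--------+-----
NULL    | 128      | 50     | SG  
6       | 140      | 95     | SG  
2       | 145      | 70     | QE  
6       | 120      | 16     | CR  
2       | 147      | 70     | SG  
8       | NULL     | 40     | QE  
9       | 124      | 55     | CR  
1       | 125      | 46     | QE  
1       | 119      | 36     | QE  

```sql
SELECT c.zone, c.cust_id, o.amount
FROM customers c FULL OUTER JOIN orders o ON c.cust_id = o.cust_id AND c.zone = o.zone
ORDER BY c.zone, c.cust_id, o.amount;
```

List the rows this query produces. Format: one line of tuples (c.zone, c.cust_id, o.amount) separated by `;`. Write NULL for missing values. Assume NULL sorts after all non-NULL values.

(CR, 9, 55); (QE, 1, 36); (QE, 1, 36); (QE, 1, 46); (QE, 1, 46); (QE, 2, 70); (QE, 3, NULL); (QE, 9, NULL); (SG, 5, NULL); (SG, 5, NULL); (SG, 7, NULL); (NULL, NULL, 16); (NULL, NULL, 40); (NULL, NULL, 50); (NULL, NULL, 70); (NULL, NULL, 95)

FULL OUTER JOIN keeps every row from both sides; unmatched rows get NULL for the other side's columns.
Matching on c.cust_id = o.cust_id AND c.zone = o.zone. A NULL in a compared column never satisfies the condition.
- c (cust_id=1, zone=QE) pairs with 2 row(s) of o.
- c (cust_id=3, zone=QE) has no partner → padded with NULL.
- c (cust_id=1, zone=QE) pairs with 2 row(s) of o.
- c (cust_id=9, zone=QE) has no partner → padded with NULL.
- c (cust_id=9, zone=CR) pairs with 1 row(s) of o.
- c (cust_id=2, zone=QE) pairs with 1 row(s) of o.
- c (cust_id=5, zone=SG) has no partner → padded with NULL.
- c (cust_id=7, zone=SG) has no partner → padded with NULL.
- c (cust_id=5, zone=SG) has no partner → padded with NULL.
- 5 row(s) from o found no c partner → padded with NULL.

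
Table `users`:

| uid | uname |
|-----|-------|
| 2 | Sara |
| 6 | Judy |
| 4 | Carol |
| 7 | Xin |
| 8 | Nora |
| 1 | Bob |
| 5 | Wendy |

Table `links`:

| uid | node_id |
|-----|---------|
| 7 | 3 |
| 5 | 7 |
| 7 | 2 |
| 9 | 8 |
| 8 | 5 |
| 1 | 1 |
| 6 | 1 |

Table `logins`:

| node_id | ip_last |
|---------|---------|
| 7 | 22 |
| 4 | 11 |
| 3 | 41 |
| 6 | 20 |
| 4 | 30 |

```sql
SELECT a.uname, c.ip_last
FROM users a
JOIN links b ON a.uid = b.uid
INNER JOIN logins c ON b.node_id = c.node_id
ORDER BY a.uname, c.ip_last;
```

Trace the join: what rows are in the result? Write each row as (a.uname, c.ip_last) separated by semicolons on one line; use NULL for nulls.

Evaluate left to right. First `users a INNER JOIN links b` on uid: 6 row(s).
Then INNER JOIN `logins c` on node_id: keep only rows whose b.node_id appears in c.

(Wendy, 22); (Xin, 41)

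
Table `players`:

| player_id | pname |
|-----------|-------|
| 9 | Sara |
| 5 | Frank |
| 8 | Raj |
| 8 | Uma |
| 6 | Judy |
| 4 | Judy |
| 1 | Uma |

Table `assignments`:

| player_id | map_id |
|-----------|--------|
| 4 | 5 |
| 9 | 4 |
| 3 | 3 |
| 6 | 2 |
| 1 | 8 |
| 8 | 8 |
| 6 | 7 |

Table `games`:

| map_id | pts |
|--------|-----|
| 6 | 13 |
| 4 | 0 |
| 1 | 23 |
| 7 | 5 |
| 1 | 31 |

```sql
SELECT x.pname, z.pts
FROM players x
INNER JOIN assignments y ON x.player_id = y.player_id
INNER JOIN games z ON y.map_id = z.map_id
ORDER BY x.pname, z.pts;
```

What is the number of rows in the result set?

Step 1 — x INNER JOIN y on player_id → 7 row(s).
Then INNER JOIN `games z` on map_id: keep only rows whose y.map_id appears in z.
Result: 2 row(s).

2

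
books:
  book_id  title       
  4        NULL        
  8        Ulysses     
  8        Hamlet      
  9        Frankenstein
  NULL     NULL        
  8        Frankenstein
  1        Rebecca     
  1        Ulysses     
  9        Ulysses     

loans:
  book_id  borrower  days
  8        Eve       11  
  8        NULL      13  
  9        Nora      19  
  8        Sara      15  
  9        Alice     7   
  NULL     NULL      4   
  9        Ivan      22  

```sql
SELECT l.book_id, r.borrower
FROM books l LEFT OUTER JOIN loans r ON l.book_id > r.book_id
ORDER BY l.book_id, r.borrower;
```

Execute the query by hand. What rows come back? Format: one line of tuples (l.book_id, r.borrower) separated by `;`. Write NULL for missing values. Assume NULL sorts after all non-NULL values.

(1, NULL); (1, NULL); (4, NULL); (8, NULL); (8, NULL); (8, NULL); (9, Eve); (9, Eve); (9, Sara); (9, Sara); (9, NULL); (9, NULL); (NULL, NULL)

LEFT JOIN keeps every row from `books`; unmatched rows get NULL for `loans`'s columns.
Matching on l.book_id > r.book_id. A NULL in a compared column never satisfies the condition.
- l (book_id=4) has no partner → padded with NULL.
- l (book_id=8) has no partner → padded with NULL.
- l (book_id=8) has no partner → padded with NULL.
- l (book_id=9) pairs with 3 row(s) of r.
- l (book_id=NULL) has no partner → padded with NULL.
- l (book_id=8) has no partner → padded with NULL.
- l (book_id=1) has no partner → padded with NULL.
- l (book_id=1) has no partner → padded with NULL.
- l (book_id=9) pairs with 3 row(s) of r.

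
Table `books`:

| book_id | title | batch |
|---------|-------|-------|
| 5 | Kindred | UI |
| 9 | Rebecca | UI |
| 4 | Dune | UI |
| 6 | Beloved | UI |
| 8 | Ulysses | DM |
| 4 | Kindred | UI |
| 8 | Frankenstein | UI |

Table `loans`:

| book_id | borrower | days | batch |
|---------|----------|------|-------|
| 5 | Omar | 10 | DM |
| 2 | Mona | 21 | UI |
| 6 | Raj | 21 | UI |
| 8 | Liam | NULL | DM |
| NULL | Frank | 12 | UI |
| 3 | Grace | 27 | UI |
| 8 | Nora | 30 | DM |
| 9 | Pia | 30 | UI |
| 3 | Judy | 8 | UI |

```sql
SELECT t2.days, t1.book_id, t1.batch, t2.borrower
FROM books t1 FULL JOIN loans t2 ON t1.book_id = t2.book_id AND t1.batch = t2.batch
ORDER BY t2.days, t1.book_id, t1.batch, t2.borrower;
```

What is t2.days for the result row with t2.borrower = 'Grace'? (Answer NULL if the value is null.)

FULL OUTER JOIN keeps every row from both sides; unmatched rows get NULL for the other side's columns.
Matching on t1.book_id = t2.book_id AND t1.batch = t2.batch. A NULL in a compared column never satisfies the condition.
- t1 row (book_id=5, batch=UI): no match → kept, t2 columns NULL.
- t1 row (book_id=9, batch=UI): matches 1 t2 row(s) → 1 output row(s).
- t1 row (book_id=4, batch=UI): no match → kept, t2 columns NULL.
- t1 row (book_id=6, batch=UI): matches 1 t2 row(s) → 1 output row(s).
- t1 row (book_id=8, batch=DM): matches 2 t2 row(s) → 2 output row(s).
- t1 row (book_id=4, batch=UI): no match → kept, t2 columns NULL.
- t1 row (book_id=8, batch=UI): no match → kept, t2 columns NULL.
- plus 5 unmatched t2 row(s), each kept with NULL t1 columns.

27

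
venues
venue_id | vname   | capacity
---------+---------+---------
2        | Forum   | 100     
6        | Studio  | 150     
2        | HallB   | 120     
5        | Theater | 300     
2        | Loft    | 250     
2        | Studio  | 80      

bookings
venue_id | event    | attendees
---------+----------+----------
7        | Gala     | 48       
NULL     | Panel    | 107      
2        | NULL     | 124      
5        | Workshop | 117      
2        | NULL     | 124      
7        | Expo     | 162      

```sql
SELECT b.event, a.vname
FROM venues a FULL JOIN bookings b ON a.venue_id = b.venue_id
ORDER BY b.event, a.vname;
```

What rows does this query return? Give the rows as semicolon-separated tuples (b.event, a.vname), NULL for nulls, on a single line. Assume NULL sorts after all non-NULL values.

(Expo, NULL); (Gala, NULL); (Panel, NULL); (Workshop, Theater); (NULL, Forum); (NULL, Forum); (NULL, HallB); (NULL, HallB); (NULL, Loft); (NULL, Loft); (NULL, Studio); (NULL, Studio); (NULL, Studio)

FULL OUTER JOIN keeps every row from both sides; unmatched rows get NULL for the other side's columns.
Matching on a.venue_id = b.venue_id. A NULL in a compared column never satisfies the condition.
Matched pairs: 9; unmatched a rows kept: 1; unmatched b rows kept: 3.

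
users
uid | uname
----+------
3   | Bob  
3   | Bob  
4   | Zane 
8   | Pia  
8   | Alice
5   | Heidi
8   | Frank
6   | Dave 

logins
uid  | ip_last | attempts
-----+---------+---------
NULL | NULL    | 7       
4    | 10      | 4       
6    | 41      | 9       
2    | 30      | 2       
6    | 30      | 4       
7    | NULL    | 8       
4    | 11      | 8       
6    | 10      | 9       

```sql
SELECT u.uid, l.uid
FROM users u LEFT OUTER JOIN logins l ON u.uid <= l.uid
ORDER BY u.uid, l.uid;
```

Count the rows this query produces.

LEFT JOIN keeps every row from `users`; unmatched rows get NULL for `logins`'s columns.
Matching on u.uid <= l.uid. A NULL in a compared column never satisfies the condition.
- uid=3: 6 matching l row(s), so 6 row(s) emitted.
- uid=3: 6 matching l row(s), so 6 row(s) emitted.
- uid=4: 6 matching l row(s), so 6 row(s) emitted.
- uid=8: no l row matches, row kept with l columns NULL.
- uid=8: no l row matches, row kept with l columns NULL.
- uid=5: 4 matching l row(s), so 4 row(s) emitted.
- uid=8: no l row matches, row kept with l columns NULL.
- uid=6: 4 matching l row(s), so 4 row(s) emitted.
Total: 26 matched + 3 padded = 29 rows.

29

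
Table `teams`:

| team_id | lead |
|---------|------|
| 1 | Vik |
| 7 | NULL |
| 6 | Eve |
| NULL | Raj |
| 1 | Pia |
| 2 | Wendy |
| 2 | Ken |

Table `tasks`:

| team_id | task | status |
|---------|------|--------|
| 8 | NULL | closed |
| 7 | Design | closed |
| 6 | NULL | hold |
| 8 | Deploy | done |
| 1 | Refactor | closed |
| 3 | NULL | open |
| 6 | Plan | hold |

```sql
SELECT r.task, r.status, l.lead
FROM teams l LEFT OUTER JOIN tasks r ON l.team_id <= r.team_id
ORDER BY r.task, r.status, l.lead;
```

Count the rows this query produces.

35

LEFT JOIN keeps every row from `teams`; unmatched rows get NULL for `tasks`'s columns.
Matching on l.team_id <= r.team_id. A NULL in a compared column never satisfies the condition.
Matched pairs: 34; unmatched l rows kept: 1.
Total: 34 matched + 1 padded = 35 rows.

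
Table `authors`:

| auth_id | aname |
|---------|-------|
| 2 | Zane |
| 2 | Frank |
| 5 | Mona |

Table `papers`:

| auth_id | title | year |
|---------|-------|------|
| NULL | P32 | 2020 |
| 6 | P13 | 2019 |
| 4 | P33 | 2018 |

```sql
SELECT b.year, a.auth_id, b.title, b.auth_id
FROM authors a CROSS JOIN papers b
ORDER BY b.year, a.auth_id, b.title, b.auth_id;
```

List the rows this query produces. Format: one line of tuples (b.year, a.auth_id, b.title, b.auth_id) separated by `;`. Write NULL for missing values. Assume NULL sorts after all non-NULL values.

(2018, 2, P33, 4); (2018, 2, P33, 4); (2018, 5, P33, 4); (2019, 2, P13, 6); (2019, 2, P13, 6); (2019, 5, P13, 6); (2020, 2, P32, NULL); (2020, 2, P32, NULL); (2020, 5, P32, NULL)

CROSS JOIN pairs every row of `authors` with every row of `papers`: 3 × 3 = 9 rows.
After projecting and ordering:
b.year | a.auth_id | b.title | b.auth_id
2018 | 2 | P33 | 4
2018 | 2 | P33 | 4
2018 | 5 | P33 | 4
2019 | 2 | P13 | 6
2019 | 2 | P13 | 6
2019 | 5 | P13 | 6
2020 | 2 | P32 | NULL
2020 | 2 | P32 | NULL
2020 | 5 | P32 | NULL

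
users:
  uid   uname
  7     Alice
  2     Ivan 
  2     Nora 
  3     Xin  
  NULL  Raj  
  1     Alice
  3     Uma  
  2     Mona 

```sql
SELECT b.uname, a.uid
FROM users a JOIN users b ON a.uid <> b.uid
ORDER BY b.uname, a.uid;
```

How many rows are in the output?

34

INNER JOIN keeps only pairs where the ON condition holds.
Matching on a.uid <> b.uid. A NULL in a compared column never satisfies the condition.
Matched pairs: 34.
Total: 34 rows.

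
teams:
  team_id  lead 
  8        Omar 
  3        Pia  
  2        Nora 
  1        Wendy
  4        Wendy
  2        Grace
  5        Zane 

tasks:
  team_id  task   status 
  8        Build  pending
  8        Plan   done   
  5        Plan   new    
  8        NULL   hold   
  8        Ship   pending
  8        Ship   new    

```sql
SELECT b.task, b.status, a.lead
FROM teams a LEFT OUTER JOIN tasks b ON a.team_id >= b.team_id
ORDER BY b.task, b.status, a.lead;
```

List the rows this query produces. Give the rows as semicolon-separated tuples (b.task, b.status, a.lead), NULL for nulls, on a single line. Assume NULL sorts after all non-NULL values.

(Build, pending, Omar); (Plan, done, Omar); (Plan, new, Omar); (Plan, new, Zane); (Ship, new, Omar); (Ship, pending, Omar); (NULL, hold, Omar); (NULL, NULL, Grace); (NULL, NULL, Nora); (NULL, NULL, Pia); (NULL, NULL, Wendy); (NULL, NULL, Wendy)

LEFT JOIN keeps every row from `teams`; unmatched rows get NULL for `tasks`'s columns.
Matching on a.team_id >= b.team_id.
- team_id=8: 6 matching b row(s), so 6 row(s) emitted.
- team_id=3: no b row matches, row kept with b columns NULL.
- team_id=2: no b row matches, row kept with b columns NULL.
- team_id=1: no b row matches, row kept with b columns NULL.
- team_id=4: no b row matches, row kept with b columns NULL.
- team_id=2: no b row matches, row kept with b columns NULL.
- team_id=5: 1 matching b row(s), so 1 row(s) emitted.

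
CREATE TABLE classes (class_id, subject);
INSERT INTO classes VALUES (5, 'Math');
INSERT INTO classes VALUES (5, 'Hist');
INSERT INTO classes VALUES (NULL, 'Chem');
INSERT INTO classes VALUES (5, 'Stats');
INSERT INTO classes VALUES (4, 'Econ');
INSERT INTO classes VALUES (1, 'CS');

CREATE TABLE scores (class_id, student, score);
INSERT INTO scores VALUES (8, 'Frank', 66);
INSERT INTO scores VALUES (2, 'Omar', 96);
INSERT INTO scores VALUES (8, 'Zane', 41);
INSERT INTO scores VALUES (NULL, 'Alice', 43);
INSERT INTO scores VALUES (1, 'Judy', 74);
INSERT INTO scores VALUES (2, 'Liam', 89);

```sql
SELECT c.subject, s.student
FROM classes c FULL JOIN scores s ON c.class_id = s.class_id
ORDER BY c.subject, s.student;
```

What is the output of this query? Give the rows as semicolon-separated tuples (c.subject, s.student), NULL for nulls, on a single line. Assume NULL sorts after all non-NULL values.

(CS, Judy); (Chem, NULL); (Econ, NULL); (Hist, NULL); (Math, NULL); (Stats, NULL); (NULL, Alice); (NULL, Frank); (NULL, Liam); (NULL, Omar); (NULL, Zane)

FULL OUTER JOIN keeps every row from both sides; unmatched rows get NULL for the other side's columns.
Matching on c.class_id = s.class_id. A NULL in a compared column never satisfies the condition.
- c[0] class_id=5 → no match; kept with NULLs on the s side.
- c[1] class_id=5 → no match; kept with NULLs on the s side.
- c[2] class_id=NULL → no match; kept with NULLs on the s side.
- c[3] class_id=5 → no match; kept with NULLs on the s side.
- c[4] class_id=4 → no match; kept with NULLs on the s side.
- c[5] class_id=1 → 1 match(es) in s → 1 row(s).
- 5 s row(s) had no c match → kept, c columns NULL.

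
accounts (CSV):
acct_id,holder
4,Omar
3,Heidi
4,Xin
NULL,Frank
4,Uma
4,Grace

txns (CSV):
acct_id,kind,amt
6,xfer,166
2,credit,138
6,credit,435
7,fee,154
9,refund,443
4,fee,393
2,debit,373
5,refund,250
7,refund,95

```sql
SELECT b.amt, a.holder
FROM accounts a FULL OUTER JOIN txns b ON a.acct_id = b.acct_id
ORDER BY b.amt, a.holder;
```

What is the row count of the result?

14

FULL OUTER JOIN keeps every row from both sides; unmatched rows get NULL for the other side's columns.
Matching on a.acct_id = b.acct_id. A NULL in a compared column never satisfies the condition.
- a row (acct_id=4): matches 1 b row(s) → 1 output row(s).
- a row (acct_id=3): no match → kept, b columns NULL.
- a row (acct_id=4): matches 1 b row(s) → 1 output row(s).
- a row (acct_id=NULL): no match → kept, b columns NULL.
- a row (acct_id=4): matches 1 b row(s) → 1 output row(s).
- a row (acct_id=4): matches 1 b row(s) → 1 output row(s).
- 8 row(s) from b found no a partner → padded with NULL.
Total: 4 matched + 10 padded = 14 rows.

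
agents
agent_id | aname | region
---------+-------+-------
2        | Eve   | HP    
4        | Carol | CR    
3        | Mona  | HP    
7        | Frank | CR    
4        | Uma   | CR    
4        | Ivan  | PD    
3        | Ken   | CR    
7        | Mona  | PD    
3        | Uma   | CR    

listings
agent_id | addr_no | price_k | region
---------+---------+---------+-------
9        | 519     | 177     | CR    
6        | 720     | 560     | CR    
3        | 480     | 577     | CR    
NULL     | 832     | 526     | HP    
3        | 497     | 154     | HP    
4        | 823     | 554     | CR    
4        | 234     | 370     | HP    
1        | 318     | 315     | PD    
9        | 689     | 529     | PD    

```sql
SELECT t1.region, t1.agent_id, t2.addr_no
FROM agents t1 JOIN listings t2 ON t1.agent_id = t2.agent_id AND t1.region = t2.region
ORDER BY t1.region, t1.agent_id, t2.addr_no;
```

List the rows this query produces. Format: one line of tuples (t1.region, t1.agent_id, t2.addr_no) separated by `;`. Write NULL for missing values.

INNER JOIN keeps only pairs where the ON condition holds.
Matching on t1.agent_id = t2.agent_id AND t1.region = t2.region. A NULL in a compared column never satisfies the condition.
- t1[0] agent_id=2, region=HP → no match; dropped.
- t1[1] agent_id=4, region=CR → 1 match(es) in t2 → 1 row(s).
- t1[2] agent_id=3, region=HP → 1 match(es) in t2 → 1 row(s).
- t1[3] agent_id=7, region=CR → no match; dropped.
- t1[4] agent_id=4, region=CR → 1 match(es) in t2 → 1 row(s).
- t1[5] agent_id=4, region=PD → no match; dropped.
- t1[6] agent_id=3, region=CR → 1 match(es) in t2 → 1 row(s).
- t1[7] agent_id=7, region=PD → no match; dropped.
- t1[8] agent_id=3, region=CR → 1 match(es) in t2 → 1 row(s).
After projecting and ordering:
t1.region | t1.agent_id | t2.addr_no
CR | 3 | 480
CR | 3 | 480
CR | 4 | 823
CR | 4 | 823
HP | 3 | 497

(CR, 3, 480); (CR, 3, 480); (CR, 4, 823); (CR, 4, 823); (HP, 3, 497)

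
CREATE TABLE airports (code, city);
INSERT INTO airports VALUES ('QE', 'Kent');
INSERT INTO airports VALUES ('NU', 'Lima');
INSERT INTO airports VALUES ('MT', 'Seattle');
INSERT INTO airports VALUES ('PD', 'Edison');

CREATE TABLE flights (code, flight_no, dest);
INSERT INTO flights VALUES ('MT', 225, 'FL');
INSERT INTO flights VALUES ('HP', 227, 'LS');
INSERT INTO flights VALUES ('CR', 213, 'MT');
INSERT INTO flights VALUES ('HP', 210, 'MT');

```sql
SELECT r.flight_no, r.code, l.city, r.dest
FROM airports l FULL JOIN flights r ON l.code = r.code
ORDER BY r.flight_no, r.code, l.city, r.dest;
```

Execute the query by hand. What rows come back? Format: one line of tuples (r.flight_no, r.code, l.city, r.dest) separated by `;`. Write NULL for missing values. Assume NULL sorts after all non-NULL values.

FULL OUTER JOIN keeps every row from both sides; unmatched rows get NULL for the other side's columns.
Matching on l.code = r.code.
- l[0] code=QE → no match; kept with NULLs on the r side.
- l[1] code=NU → no match; kept with NULLs on the r side.
- l[2] code=MT → 1 match(es) in r → 1 row(s).
- l[3] code=PD → no match; kept with NULLs on the r side.
- plus 3 unmatched r row(s), each kept with NULL l columns.
After projecting and ordering:
r.flight_no | r.code | l.city | r.dest
210 | HP | NULL | MT
213 | CR | NULL | MT
225 | MT | Seattle | FL
227 | HP | NULL | LS
NULL | NULL | Edison | NULL
NULL | NULL | Kent | NULL
NULL | NULL | Lima | NULL

(210, HP, NULL, MT); (213, CR, NULL, MT); (225, MT, Seattle, FL); (227, HP, NULL, LS); (NULL, NULL, Edison, NULL); (NULL, NULL, Kent, NULL); (NULL, NULL, Lima, NULL)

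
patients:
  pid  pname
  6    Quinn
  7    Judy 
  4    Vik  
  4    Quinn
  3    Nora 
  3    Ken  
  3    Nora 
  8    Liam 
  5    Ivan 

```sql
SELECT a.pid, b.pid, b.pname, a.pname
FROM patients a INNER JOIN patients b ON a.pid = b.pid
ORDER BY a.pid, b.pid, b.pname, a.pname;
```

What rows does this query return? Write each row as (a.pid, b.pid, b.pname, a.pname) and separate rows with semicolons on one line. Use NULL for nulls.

(3, 3, Ken, Ken); (3, 3, Ken, Nora); (3, 3, Ken, Nora); (3, 3, Nora, Ken); (3, 3, Nora, Ken); (3, 3, Nora, Nora); (3, 3, Nora, Nora); (3, 3, Nora, Nora); (3, 3, Nora, Nora); (4, 4, Quinn, Quinn); (4, 4, Quinn, Vik); (4, 4, Vik, Quinn); (4, 4, Vik, Vik); (5, 5, Ivan, Ivan); (6, 6, Quinn, Quinn); (7, 7, Judy, Judy); (8, 8, Liam, Liam)

INNER JOIN keeps only pairs where the ON condition holds.
Matching on a.pid = b.pid.
Matched pairs: 17.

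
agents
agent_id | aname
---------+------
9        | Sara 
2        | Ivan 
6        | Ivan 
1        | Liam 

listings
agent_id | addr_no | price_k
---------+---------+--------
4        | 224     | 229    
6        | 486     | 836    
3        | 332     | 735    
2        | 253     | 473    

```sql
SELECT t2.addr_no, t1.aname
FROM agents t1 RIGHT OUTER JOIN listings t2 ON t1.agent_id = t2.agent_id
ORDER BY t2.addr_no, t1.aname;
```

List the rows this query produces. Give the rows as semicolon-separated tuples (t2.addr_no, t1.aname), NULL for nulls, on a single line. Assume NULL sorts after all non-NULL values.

RIGHT JOIN keeps every row from `listings`; unmatched rows get NULL for `agents`'s columns.
Matching on t1.agent_id = t2.agent_id.
- t1 row (agent_id=9): no match.
- t1 row (agent_id=2): matches 1 t2 row(s) → 1 output row(s).
- t1 row (agent_id=6): matches 1 t2 row(s) → 1 output row(s).
- t1 row (agent_id=1): no match.
- 2 row(s) from t2 found no t1 partner → padded with NULL.
After projecting and ordering:
t2.addr_no | t1.aname
224 | NULL
253 | Ivan
332 | NULL
486 | Ivan

(224, NULL); (253, Ivan); (332, NULL); (486, Ivan)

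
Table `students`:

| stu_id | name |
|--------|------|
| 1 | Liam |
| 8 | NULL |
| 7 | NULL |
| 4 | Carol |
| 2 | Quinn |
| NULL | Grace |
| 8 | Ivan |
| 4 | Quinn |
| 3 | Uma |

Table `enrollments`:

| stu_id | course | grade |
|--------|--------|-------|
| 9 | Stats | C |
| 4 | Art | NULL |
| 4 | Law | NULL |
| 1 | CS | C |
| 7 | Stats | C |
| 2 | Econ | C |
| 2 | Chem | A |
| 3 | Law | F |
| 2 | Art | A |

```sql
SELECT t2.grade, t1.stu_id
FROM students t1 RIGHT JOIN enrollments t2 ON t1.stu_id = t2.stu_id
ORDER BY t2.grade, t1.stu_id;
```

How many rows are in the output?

11

RIGHT JOIN keeps every row from `enrollments`; unmatched rows get NULL for `students`'s columns.
Matching on t1.stu_id = t2.stu_id. A NULL in a compared column never satisfies the condition.
- t1 (stu_id=1) pairs with 1 row(s) of t2.
- t1 (stu_id=8) has no partner in t2.
- t1 (stu_id=7) pairs with 1 row(s) of t2.
- t1 (stu_id=4) pairs with 2 row(s) of t2.
- t1 (stu_id=2) pairs with 3 row(s) of t2.
- t1 (stu_id=NULL) has no partner in t2.
- t1 (stu_id=8) has no partner in t2.
- t1 (stu_id=4) pairs with 2 row(s) of t2.
- t1 (stu_id=3) pairs with 1 row(s) of t2.
- 1 row(s) from t2 found no t1 partner → padded with NULL.
Total: 10 matched + 1 padded = 11 rows.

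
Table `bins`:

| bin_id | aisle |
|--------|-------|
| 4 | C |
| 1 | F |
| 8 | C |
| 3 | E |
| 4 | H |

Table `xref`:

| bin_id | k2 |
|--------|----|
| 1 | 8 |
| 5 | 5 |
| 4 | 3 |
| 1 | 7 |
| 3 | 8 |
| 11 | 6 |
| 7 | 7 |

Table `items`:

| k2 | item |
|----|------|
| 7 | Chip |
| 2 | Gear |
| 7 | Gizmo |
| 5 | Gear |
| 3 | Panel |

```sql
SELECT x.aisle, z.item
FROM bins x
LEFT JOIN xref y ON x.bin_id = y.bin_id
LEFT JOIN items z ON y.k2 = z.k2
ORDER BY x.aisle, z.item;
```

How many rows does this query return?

7

Step 1 — x LEFT JOIN y on bin_id → 6 row(s).
Then LEFT JOIN `items z` on k2: each of those 6 rows is kept; rows whose y.k2 has no match in z get NULL for z's columns.
Result: 7 row(s).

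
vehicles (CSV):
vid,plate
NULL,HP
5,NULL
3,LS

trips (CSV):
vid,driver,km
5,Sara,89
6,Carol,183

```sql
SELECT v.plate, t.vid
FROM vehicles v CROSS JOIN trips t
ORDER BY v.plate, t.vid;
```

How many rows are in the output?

6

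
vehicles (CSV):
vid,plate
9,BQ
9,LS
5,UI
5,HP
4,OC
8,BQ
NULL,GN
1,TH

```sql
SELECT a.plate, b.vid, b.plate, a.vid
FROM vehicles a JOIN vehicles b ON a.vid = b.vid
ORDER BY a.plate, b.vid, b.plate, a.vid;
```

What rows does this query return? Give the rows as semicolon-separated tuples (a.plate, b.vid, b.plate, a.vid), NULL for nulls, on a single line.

INNER JOIN keeps only pairs where the ON condition holds.
Matching on a.vid = b.vid. A NULL in a compared column never satisfies the condition.
Matched pairs: 11.

(BQ, 8, BQ, 8); (BQ, 9, BQ, 9); (BQ, 9, LS, 9); (HP, 5, HP, 5); (HP, 5, UI, 5); (LS, 9, BQ, 9); (LS, 9, LS, 9); (OC, 4, OC, 4); (TH, 1, TH, 1); (UI, 5, HP, 5); (UI, 5, UI, 5)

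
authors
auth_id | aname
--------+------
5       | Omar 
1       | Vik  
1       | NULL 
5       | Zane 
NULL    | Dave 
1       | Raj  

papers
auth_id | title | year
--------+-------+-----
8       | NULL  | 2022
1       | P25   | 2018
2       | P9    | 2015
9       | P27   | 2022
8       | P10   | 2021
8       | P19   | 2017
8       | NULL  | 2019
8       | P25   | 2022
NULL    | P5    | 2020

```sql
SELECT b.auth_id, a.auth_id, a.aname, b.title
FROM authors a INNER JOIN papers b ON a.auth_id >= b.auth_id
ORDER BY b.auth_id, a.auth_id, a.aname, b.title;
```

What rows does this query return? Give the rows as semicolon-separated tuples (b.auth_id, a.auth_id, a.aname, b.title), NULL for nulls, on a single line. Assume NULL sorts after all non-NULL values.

INNER JOIN keeps only pairs where the ON condition holds.
Matching on a.auth_id >= b.auth_id. A NULL in a compared column never satisfies the condition.
Matched pairs: 7.

(1, 1, Raj, P25); (1, 1, Vik, P25); (1, 1, NULL, P25); (1, 5, Omar, P25); (1, 5, Zane, P25); (2, 5, Omar, P9); (2, 5, Zane, P9)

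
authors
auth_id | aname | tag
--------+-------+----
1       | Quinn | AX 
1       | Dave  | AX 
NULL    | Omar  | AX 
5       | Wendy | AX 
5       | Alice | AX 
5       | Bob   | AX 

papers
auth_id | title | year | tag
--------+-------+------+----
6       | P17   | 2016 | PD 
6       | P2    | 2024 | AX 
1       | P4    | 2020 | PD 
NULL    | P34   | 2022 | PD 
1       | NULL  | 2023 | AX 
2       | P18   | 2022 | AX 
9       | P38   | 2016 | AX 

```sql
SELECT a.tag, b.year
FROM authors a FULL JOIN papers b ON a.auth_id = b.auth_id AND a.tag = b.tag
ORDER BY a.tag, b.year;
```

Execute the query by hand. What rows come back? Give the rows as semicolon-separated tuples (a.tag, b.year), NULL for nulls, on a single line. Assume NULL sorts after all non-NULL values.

FULL OUTER JOIN keeps every row from both sides; unmatched rows get NULL for the other side's columns.
Matching on a.auth_id = b.auth_id AND a.tag = b.tag. A NULL in a compared column never satisfies the condition.
- a row (auth_id=1, tag=AX): matches 1 b row(s) → 1 output row(s).
- a row (auth_id=1, tag=AX): matches 1 b row(s) → 1 output row(s).
- a row (auth_id=NULL, tag=AX): no match → kept, b columns NULL.
- a row (auth_id=5, tag=AX): no match → kept, b columns NULL.
- a row (auth_id=5, tag=AX): no match → kept, b columns NULL.
- a row (auth_id=5, tag=AX): no match → kept, b columns NULL.
- 6 row(s) from b found no a partner → padded with NULL.

(AX, 2023); (AX, 2023); (AX, NULL); (AX, NULL); (AX, NULL); (AX, NULL); (NULL, 2016); (NULL, 2016); (NULL, 2020); (NULL, 2022); (NULL, 2022); (NULL, 2024)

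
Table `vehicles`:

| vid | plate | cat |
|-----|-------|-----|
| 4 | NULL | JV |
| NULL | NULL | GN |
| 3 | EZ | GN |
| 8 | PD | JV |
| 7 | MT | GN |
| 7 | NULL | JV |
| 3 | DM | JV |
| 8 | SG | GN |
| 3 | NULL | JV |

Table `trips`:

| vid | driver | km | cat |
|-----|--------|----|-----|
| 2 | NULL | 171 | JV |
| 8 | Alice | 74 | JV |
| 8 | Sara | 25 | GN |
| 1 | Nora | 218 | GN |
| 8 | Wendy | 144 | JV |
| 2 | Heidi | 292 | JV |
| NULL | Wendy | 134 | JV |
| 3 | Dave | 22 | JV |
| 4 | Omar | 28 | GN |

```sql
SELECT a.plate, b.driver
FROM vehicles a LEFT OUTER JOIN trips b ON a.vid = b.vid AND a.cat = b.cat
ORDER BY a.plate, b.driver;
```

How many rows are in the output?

10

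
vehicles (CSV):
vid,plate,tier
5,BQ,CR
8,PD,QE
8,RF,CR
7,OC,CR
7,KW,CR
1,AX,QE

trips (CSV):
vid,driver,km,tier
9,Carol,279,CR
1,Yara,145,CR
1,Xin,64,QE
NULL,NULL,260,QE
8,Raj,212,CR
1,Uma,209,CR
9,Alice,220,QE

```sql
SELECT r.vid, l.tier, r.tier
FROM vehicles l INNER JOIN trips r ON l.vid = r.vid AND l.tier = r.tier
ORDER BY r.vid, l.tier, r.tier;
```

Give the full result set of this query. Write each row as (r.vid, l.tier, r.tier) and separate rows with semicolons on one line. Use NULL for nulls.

(1, QE, QE); (8, CR, CR)

INNER JOIN keeps only pairs where the ON condition holds.
Matching on l.vid = r.vid AND l.tier = r.tier. A NULL in a compared column never satisfies the condition.
Matched pairs: 2.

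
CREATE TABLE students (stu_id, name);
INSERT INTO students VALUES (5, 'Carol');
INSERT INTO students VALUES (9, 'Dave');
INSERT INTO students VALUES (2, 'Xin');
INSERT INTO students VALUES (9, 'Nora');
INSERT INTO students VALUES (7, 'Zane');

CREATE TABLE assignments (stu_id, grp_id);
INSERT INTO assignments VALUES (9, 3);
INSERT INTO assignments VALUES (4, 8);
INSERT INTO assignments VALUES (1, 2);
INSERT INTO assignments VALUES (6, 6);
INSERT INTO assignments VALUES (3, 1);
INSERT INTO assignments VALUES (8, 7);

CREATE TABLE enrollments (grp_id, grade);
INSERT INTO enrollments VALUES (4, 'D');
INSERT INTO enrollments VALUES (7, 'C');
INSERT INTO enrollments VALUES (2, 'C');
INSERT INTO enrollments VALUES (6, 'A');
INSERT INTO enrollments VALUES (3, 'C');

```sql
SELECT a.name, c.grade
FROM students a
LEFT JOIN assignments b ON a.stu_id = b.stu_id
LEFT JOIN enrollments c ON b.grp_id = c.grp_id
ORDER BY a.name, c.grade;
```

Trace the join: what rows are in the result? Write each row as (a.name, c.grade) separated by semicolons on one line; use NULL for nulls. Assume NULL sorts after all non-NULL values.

Joins associate left-to-right: students LEFT JOIN assignments on stu_id gives 5 intermediate row(s).
Then LEFT JOIN `enrollments c` on grp_id: each of those 5 rows is kept; rows whose b.grp_id has no match in c get NULL for c's columns.

(Carol, NULL); (Dave, C); (Nora, C); (Xin, NULL); (Zane, NULL)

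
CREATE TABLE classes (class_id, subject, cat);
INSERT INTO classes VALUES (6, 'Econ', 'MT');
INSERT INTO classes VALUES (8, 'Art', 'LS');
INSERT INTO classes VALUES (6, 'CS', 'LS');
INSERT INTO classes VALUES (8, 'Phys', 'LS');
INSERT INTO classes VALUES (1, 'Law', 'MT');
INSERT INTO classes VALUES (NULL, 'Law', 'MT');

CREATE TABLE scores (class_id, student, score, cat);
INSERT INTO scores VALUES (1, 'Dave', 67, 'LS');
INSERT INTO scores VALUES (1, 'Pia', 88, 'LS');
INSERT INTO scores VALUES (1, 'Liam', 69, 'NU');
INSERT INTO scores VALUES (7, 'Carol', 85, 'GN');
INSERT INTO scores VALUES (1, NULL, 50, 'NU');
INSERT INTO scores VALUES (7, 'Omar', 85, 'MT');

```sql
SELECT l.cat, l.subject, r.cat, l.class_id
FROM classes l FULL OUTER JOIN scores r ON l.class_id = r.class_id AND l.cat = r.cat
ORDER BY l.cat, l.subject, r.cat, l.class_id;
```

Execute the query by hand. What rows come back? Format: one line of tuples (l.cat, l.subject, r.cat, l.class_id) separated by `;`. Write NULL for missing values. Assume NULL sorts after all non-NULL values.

(LS, Art, NULL, 8); (LS, CS, NULL, 6); (LS, Phys, NULL, 8); (MT, Econ, NULL, 6); (MT, Law, NULL, 1); (MT, Law, NULL, NULL); (NULL, NULL, GN, NULL); (NULL, NULL, LS, NULL); (NULL, NULL, LS, NULL); (NULL, NULL, MT, NULL); (NULL, NULL, NU, NULL); (NULL, NULL, NU, NULL)

FULL OUTER JOIN keeps every row from both sides; unmatched rows get NULL for the other side's columns.
Matching on l.class_id = r.class_id AND l.cat = r.cat. A NULL in a compared column never satisfies the condition.
Matched pairs: 0; unmatched l rows kept: 6; unmatched r rows kept: 6.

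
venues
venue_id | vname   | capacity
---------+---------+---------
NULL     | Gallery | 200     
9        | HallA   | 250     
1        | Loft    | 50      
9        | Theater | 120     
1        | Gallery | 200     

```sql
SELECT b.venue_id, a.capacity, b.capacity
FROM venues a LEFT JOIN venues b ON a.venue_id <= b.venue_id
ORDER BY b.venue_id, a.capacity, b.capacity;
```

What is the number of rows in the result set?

LEFT JOIN keeps every row from `venues a`; unmatched rows get NULL for `venues b`'s columns.
Matching on a.venue_id <= b.venue_id. A NULL in a compared column never satisfies the condition.
Matched pairs: 12; unmatched a rows kept: 1.
Total: 12 matched + 1 padded = 13 rows.

13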